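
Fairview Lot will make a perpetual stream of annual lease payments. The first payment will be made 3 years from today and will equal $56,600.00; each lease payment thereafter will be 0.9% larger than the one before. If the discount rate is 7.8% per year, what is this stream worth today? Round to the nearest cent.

Value at end of year 2: C₁ / (r − g) = $56,600.00 / (0.078 − 0.009) = $820,289.8551
Discount to today: PV = $820,289.8551 / (1 + 0.078)^2 = $820,289.8551 / 1.162084 = $705,878.28

$705878.28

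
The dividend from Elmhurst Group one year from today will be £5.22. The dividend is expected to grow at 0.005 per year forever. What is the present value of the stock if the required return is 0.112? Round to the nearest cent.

£48.79

Growing perpetuity: P = D₁ / (r − g) = £5.2200 / (0.112 − 0.005) = £48.79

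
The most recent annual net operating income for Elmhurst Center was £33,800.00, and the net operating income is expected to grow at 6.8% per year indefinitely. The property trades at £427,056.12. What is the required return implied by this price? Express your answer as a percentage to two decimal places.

15.25%

D₁ = £33,800.00 × 1.068 = £36,098.4000
P = D₁/(r − g) ⇒ r = D₁/P + g = £36,098.4000/£427,056.12 + 0.068 = 0.084528 + 0.068 = 0.152528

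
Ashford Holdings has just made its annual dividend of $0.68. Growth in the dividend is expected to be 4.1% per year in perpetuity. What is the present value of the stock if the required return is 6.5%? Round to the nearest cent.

D₁ = D₀ × (1 + g) = $0.68 × 1.041 = $0.7079
Growing perpetuity: P = D₁ / (r − g) = $0.7079 / (0.065 − 0.041) = $29.50

$29.50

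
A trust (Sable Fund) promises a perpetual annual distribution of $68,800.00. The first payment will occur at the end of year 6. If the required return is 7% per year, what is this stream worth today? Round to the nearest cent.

$700763.56

Value at end of year 5: C / r = $68,800.00 / 0.07 = $982,857.1429
Discount to today: PV = $982,857.1429 / (1 + 0.07)^5 = $982,857.1429 / 1.402552 = $700,763.56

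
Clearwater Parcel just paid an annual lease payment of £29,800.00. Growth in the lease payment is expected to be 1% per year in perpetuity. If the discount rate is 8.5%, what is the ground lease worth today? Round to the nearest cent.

£401306.67

D₁ = D₀ × (1 + g) = £29,800.00 × 1.01 = £30,098.0000
Growing perpetuity: P = D₁ / (r − g) = £30,098.0000 / (0.085 − 0.01) = £401,306.67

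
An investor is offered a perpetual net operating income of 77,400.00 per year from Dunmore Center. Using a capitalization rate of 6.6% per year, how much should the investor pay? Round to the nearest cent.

Level perpetuity: PV = C / r = 77,400.00 / 0.066 = 1,172,727.27

1172727.27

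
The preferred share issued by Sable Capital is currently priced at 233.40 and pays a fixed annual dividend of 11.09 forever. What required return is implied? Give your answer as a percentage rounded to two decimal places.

P = C/r ⇒ r = C/P = 11.09/233.40 = 0.047515

4.75%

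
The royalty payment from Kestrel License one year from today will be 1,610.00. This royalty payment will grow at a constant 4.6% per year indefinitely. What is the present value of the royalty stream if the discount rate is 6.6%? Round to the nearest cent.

80500.00

Growing perpetuity: P = D₁ / (r − g) = 1,610.0000 / (0.066 − 0.046) = 80,500.00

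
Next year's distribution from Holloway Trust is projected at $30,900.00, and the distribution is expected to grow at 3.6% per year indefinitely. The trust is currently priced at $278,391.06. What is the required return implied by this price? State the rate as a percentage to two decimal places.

14.70%

P = D₁/(r − g) ⇒ r = D₁/P + g = $30,900.0000/$278,391.06 + 0.036 = 0.110995 + 0.036 = 0.146995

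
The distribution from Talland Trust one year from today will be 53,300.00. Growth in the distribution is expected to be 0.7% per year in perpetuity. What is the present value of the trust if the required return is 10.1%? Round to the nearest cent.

567021.28

Growing perpetuity: P = D₁ / (r − g) = 53,300.0000 / (0.101 − 0.007) = 567,021.28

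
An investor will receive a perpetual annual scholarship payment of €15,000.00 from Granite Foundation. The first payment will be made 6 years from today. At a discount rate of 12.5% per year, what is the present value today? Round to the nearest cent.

Value at end of year 5: C / r = €15,000.00 / 0.125 = €120,000.0000
Discount to today: PV = €120,000.0000 / (1 + 0.125)^5 = €120,000.0000 / 1.802032 = €66,591.47

€66591.47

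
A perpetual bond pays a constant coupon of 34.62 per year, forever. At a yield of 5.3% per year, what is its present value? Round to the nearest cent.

653.21

Level perpetuity: PV = C / r = 34.62 / 0.053 = 653.21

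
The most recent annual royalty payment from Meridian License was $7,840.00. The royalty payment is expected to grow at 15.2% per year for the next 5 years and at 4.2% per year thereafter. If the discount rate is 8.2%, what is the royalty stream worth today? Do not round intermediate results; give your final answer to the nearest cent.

D_1 = 9031.68000
D_2 = 10404.49536
D_3 = 11985.97865
D_4 = 13807.84741
D_5 = 15906.64022
Terminal value at year 5: TV = D_5×(1+g_2)/(r−g_2) = 16574.71911/0.04 = 414367.97764
P_0 = D_1/(1+r)^1 + D_2/(1+r)^2 + D_3/(1+r)^3 + D_4/(1+r)^4 + D_5/(1+r)^5 + TV/(1+r)^5
    = 8347.20887 + 8887.23163 + 9462.19116 + 10074.34770 + 10726.10772 + 279415.10617 = 326912.19325

$326912.19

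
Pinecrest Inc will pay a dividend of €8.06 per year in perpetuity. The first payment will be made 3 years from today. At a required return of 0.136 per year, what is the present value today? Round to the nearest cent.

Value at end of year 2: C / r = €8.06 / 0.136 = €59.2647
Discount to today: PV = €59.2647 / (1 + 0.136)^2 = €59.2647 / 1.290496 = €45.92

€45.92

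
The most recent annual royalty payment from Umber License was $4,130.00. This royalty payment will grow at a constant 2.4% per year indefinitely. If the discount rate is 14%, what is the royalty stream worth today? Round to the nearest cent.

D₁ = D₀ × (1 + g) = $4,130.00 × 1.024 = $4,229.1200
Growing perpetuity: P = D₁ / (r − g) = $4,229.1200 / (0.14 − 0.024) = $36,457.93

$36457.93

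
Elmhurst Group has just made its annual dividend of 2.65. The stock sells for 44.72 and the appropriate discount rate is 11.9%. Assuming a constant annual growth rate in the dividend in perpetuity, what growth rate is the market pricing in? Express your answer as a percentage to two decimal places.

5.64%

P = D₀(1+g)/(r−g) ⇒ P(r−g) = D₀(1+g) ⇒ g(P+D₀) = P·r − D₀
g = (P·r − D₀)/(P + D₀) = (44.72×0.119 − 2.65) / (44.72 + 2.65) = 0.056400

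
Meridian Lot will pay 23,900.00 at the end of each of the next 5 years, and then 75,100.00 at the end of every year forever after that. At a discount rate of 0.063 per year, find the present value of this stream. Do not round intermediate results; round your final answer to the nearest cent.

PV of 5-year annuity: 23,900.00 × [1 − (1+0.063)^−5] / 0.063 = 99859.14772
Perpetuity value at year 5: 75,100.00 / 0.063 = 1192063.49206
PV of perpetuity: 1192063.49206 / (1+0.063)^5 = 878280.14506
Total PV = 99859.14772 + 878280.14506 = 978139.29277

978139.29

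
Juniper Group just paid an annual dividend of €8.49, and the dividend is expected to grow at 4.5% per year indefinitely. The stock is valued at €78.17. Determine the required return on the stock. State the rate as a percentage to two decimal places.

15.85%

D₁ = €8.49 × 1.045 = €8.8721
P = D₁/(r − g) ⇒ r = D₁/P + g = €8.8721/€78.17 + 0.045 = 0.113497 + 0.045 = 0.158497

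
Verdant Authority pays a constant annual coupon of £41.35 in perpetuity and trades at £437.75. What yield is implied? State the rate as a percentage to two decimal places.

9.45%

P = C/r ⇒ r = C/P = £41.35/£437.75 = 0.094460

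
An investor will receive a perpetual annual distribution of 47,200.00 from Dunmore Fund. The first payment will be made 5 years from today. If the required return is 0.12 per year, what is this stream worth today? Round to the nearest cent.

Value at end of year 4: C / r = 47,200.00 / 0.12 = 393,333.3333
Discount to today: PV = 393,333.3333 / (1 + 0.12)^4 = 393,333.3333 / 1.573519 = 249,970.44

249970.44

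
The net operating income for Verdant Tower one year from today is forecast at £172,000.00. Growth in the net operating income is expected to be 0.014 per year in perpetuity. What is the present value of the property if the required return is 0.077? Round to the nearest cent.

£2730158.73

Growing perpetuity: P = D₁ / (r − g) = £172,000.0000 / (0.077 − 0.014) = £2,730,158.73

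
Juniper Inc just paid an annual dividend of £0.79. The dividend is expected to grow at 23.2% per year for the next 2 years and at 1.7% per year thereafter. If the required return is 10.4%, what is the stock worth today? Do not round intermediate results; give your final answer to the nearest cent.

D_1 = 0.97328
D_2 = 1.19908
Terminal value at year 2: TV = D_2×(1+g_2)/(r−g_2) = 1.21947/0.087 = 14.01684
P_0 = D_1/(1+r)^1 + D_2/(1+r)^2 + TV/(1+r)^2
    = 0.88159 + 0.98381 + 11.50038 = 13.36578

£13.37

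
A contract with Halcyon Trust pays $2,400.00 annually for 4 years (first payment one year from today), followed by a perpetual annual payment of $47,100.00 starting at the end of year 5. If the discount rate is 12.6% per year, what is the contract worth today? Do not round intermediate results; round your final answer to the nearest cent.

$239738.01

PV of 4-year annuity: $2,400.00 × [1 − (1+0.126)^−4] / 0.126 = 7198.47076
Perpetuity value at year 4: $47,100.00 / 0.126 = 373809.52381
PV of perpetuity: 373809.52381 / (1+0.126)^4 = 232539.53514
Total PV = 7198.47076 + 232539.53514 = 239738.00590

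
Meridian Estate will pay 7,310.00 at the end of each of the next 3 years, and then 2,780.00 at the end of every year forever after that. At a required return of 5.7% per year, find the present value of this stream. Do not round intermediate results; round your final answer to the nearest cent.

PV of 3-year annuity: 7,310.00 × [1 − (1+0.057)^−3] / 0.057 = 19648.68121
Perpetuity value at year 3: 2,780.00 / 0.057 = 48771.92982
PV of perpetuity: 48771.92982 / (1+0.057)^3 = 41299.51755
Total PV = 19648.68121 + 41299.51755 = 60948.19875

60948.20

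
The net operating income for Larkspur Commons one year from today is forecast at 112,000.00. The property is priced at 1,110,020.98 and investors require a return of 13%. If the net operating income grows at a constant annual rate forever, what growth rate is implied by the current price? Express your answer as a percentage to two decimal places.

P = D₁/(r−g) ⇒ g = r − D₁/P = 0.13 − 112,000.00/1,110,020.98 = 0.029101

2.91%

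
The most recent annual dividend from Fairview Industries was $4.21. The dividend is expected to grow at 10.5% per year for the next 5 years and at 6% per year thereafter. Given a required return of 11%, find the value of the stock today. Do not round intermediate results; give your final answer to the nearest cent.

D_1 = 4.65205
D_2 = 5.14052
D_3 = 5.68027
D_4 = 6.27670
D_5 = 6.93575
Terminal value at year 5: TV = D_5×(1+g_2)/(r−g_2) = 7.35190/0.05 = 147.03792
P_0 = D_1/(1+r)^1 + D_2/(1+r)^2 + D_3/(1+r)^3 + D_4/(1+r)^4 + D_5/(1+r)^5 + TV/(1+r)^5
    = 4.19104 + 4.17216 + 4.15336 + 4.13466 + 4.11603 + 87.25985 = 108.02709

$108.03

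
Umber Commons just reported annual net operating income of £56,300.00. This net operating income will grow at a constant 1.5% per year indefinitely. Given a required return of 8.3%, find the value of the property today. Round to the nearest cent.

£840360.29

D₁ = D₀ × (1 + g) = £56,300.00 × 1.015 = £57,144.5000
Growing perpetuity: P = D₁ / (r − g) = £57,144.5000 / (0.083 − 0.015) = £840,360.29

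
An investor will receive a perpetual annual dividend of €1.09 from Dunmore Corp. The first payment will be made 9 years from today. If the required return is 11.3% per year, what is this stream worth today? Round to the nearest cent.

€4.10

Value at end of year 8: C / r = €1.09 / 0.113 = €9.6460
Discount to today: PV = €9.6460 / (1 + 0.113)^8 = €9.6460 / 2.354840 = €4.10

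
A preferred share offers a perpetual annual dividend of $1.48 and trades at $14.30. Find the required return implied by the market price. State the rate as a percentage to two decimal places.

P = C/r ⇒ r = C/P = $1.48/$14.30 = 0.103497

10.35%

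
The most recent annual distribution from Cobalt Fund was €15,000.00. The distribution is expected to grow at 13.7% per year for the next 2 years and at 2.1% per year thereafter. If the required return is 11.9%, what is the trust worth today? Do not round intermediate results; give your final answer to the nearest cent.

€192071.32

D_1 = 17055.00000
D_2 = 19391.53500
Terminal value at year 2: TV = D_2×(1+g_2)/(r−g_2) = 19798.75724/0.098 = 202028.13505
P_0 = D_1/(1+r)^1 + D_2/(1+r)^2 + TV/(1+r)^2
    = 15241.28686 + 15486.45502 + 161343.57726 = 192071.31914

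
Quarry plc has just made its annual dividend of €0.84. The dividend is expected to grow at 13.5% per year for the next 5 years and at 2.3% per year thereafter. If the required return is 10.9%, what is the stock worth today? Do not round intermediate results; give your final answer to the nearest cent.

€15.72

D_1 = 0.95340
D_2 = 1.08211
D_3 = 1.22819
D_4 = 1.39400
D_5 = 1.58219
Terminal value at year 5: TV = D_5×(1+g_2)/(r−g_2) = 1.61858/0.086 = 18.82070
P_0 = D_1/(1+r)^1 + D_2/(1+r)^2 + D_3/(1+r)^3 + D_4/(1+r)^4 + D_5/(1+r)^5 + TV/(1+r)^5
    = 0.85969 + 0.87985 + 0.90048 + 0.92159 + 0.94319 + 11.21962 = 15.72442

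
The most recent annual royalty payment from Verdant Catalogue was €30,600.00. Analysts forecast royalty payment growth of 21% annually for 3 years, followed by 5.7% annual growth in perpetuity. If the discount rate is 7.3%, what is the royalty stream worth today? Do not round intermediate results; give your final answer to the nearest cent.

€3016201.95

D_1 = 37026.00000
D_2 = 44801.46000
D_3 = 54209.76660
Terminal value at year 3: TV = D_3×(1+g_2)/(r−g_2) = 57299.72330/0.016 = 3581232.70601
P_0 = D_1/(1+r)^1 + D_2/(1+r)^2 + D_3/(1+r)^3 + TV/(1+r)^3
    = 34506.98975 + 38912.82162 + 43881.18747 + 2898900.94735 = 3016201.94619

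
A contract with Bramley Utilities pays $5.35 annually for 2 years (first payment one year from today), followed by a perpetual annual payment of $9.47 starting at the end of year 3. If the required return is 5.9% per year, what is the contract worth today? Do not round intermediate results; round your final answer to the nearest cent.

$152.94

PV of 2-year annuity: $5.35 × [1 − (1+0.059)^−2] / 0.059 = 9.82241
Perpetuity value at year 2: $9.47 / 0.059 = 160.50847
PV of perpetuity: 160.50847 / (1+0.059)^2 = 143.12188
Total PV = 9.82241 + 143.12188 = 152.94430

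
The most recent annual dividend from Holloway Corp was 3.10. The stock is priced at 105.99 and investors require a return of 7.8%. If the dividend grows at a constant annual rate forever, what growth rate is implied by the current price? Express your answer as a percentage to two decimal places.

P = D₀(1+g)/(r−g) ⇒ P(r−g) = D₀(1+g) ⇒ g(P+D₀) = P·r − D₀
g = (P·r − D₀)/(P + D₀) = (105.99×0.078 − 3.10) / (105.99 + 3.10) = 0.047367

4.74%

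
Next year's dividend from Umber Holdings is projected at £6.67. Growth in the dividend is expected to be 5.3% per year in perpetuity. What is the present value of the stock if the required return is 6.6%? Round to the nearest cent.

Growing perpetuity: P = D₁ / (r − g) = £6.6700 / (0.066 − 0.053) = £513.08

£513.08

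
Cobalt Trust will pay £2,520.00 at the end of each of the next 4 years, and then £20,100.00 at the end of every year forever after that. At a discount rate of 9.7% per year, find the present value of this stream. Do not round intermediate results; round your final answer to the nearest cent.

PV of 4-year annuity: £2,520.00 × [1 − (1+0.097)^−4] / 0.097 = 8040.21348
Perpetuity value at year 4: £20,100.00 / 0.097 = 207216.49485
PV of perpetuity: 207216.49485 / (1+0.097)^4 = 143086.22068
Total PV = 8040.21348 + 143086.22068 = 151126.43416

£151126.43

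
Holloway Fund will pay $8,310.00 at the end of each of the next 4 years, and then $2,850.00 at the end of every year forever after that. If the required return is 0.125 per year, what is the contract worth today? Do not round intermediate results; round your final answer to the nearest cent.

PV of 4-year annuity: $8,310.00 × [1 − (1+0.125)^−4] / 0.125 = 24976.86328
Perpetuity value at year 4: $2,850.00 / 0.125 = 22800.00000
PV of perpetuity: 22800.00000 / (1+0.125)^4 = 14233.92775
Total PV = 24976.86328 + 14233.92775 = 39210.79104

$39210.79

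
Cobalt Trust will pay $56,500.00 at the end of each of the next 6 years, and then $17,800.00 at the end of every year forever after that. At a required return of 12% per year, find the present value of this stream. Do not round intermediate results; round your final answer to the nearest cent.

PV of 6-year annuity: $56,500.00 × [1 − (1+0.12)^−6] / 0.12 = 232294.51378
Perpetuity value at year 6: $17,800.00 / 0.12 = 148333.33333
PV of perpetuity: 148333.33333 / (1+0.12)^6 = 75150.28297
Total PV = 232294.51378 + 75150.28297 = 307444.79675

$307444.80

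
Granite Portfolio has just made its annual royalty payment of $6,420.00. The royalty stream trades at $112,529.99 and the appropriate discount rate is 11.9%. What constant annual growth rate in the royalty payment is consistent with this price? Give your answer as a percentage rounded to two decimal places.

5.86%

P = D₀(1+g)/(r−g) ⇒ P(r−g) = D₀(1+g) ⇒ g(P+D₀) = P·r − D₀
g = (P·r − D₀)/(P + D₀) = ($112,529.99×0.119 − $6,420.00) / ($112,529.99 + $6,420.00) = 0.058605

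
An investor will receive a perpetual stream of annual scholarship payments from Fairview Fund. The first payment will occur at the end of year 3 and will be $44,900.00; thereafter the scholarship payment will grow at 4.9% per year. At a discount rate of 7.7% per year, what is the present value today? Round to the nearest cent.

Value at end of year 2: C₁ / (r − g) = $44,900.00 / (0.077 − 0.049) = $1,603,571.4286
Discount to today: PV = $1,603,571.4286 / (1 + 0.077)^2 = $1,603,571.4286 / 1.159929 = $1,382,473.78

$1382473.78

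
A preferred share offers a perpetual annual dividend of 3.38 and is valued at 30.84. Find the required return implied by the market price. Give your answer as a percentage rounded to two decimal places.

P = C/r ⇒ r = C/P = 3.38/30.84 = 0.109598

10.96%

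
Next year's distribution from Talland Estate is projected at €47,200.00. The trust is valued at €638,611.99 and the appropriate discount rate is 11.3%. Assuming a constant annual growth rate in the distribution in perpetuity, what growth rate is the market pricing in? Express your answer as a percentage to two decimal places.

3.91%

P = D₁/(r−g) ⇒ g = r − D₁/P = 0.113 − €47,200.00/€638,611.99 = 0.039090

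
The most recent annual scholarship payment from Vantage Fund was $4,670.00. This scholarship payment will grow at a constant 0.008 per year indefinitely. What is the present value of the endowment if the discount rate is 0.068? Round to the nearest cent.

$78456.00

D₁ = D₀ × (1 + g) = $4,670.00 × 1.008 = $4,707.3600
Growing perpetuity: P = D₁ / (r − g) = $4,707.3600 / (0.068 − 0.008) = $78,456.00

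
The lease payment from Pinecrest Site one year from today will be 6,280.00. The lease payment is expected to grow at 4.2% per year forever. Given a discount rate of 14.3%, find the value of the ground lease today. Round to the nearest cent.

Growing perpetuity: P = D₁ / (r − g) = 6,280.0000 / (0.143 − 0.042) = 62,178.22

62178.22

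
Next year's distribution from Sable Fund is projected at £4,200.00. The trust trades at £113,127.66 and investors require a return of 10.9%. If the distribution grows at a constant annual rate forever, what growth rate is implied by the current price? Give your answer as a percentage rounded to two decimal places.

P = D₁/(r−g) ⇒ g = r − D₁/P = 0.109 − £4,200.00/£113,127.66 = 0.071874

7.19%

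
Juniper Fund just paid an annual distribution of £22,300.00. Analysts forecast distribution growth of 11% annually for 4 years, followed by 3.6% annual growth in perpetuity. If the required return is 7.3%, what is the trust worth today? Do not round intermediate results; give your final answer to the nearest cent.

D_1 = 24753.00000
D_2 = 27475.83000
D_3 = 30498.17130
D_4 = 33852.97014
Terminal value at year 4: TV = D_4×(1+g_2)/(r−g_2) = 35071.67707/0.037 = 947883.16400
P_0 = D_1/(1+r)^1 + D_2/(1+r)^2 + D_3/(1+r)^3 + D_4/(1+r)^4 + TV/(1+r)^4
    = 23068.96552 + 23864.44709 + 24687.35906 + 25538.64730 + 715082.12436 = 812241.54332

£812241.54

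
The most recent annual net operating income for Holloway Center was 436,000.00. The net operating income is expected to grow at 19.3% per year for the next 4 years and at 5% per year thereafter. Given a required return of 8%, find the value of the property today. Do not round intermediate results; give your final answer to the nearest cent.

D_1 = 520148.00000
D_2 = 620536.56400
D_3 = 740300.12085
D_4 = 883178.04418
Terminal value at year 4: TV = D_4×(1+g_2)/(r−g_2) = 927336.94639/0.03 = 30911231.54618
P_0 = D_1/(1+r)^1 + D_2/(1+r)^2 + D_3/(1+r)^3 + D_4/(1+r)^4 + TV/(1+r)^4
    = 481618.51852 + 532010.08573 + 587674.10396 + 649162.22780 + 22720677.97314 = 24971142.90916

24971142.91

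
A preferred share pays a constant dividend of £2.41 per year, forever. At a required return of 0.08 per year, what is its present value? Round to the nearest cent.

Level perpetuity: PV = C / r = £2.41 / 0.08 = £30.13

£30.13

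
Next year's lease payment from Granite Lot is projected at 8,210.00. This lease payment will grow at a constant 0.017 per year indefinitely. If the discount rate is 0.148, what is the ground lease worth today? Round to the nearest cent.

Growing perpetuity: P = D₁ / (r − g) = 8,210.0000 / (0.148 − 0.017) = 62,671.76

62671.76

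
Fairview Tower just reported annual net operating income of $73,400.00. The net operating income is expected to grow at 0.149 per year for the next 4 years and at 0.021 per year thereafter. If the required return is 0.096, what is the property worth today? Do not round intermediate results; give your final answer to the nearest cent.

$1537828.31

D_1 = 84336.60000
D_2 = 96902.75340
D_3 = 111341.26366
D_4 = 127931.11194
Terminal value at year 4: TV = D_4×(1+g_2)/(r−g_2) = 130617.66529/0.075 = 1741568.87056
P_0 = D_1/(1+r)^1 + D_2/(1+r)^2 + D_3/(1+r)^3 + D_4/(1+r)^4 + TV/(1+r)^4
    = 76949.45255 + 80670.54834 + 84571.58763 + 88661.27207 + 1206975.45049 = 1537828.31110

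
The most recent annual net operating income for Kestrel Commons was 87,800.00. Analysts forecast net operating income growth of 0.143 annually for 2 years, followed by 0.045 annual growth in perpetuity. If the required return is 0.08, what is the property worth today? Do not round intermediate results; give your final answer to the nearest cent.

3127477.81

D_1 = 100355.40000
D_2 = 114706.22220
Terminal value at year 2: TV = D_2×(1+g_2)/(r−g_2) = 119868.00220/0.035 = 3424800.06283
P_0 = D_1/(1+r)^1 + D_2/(1+r)^2 + TV/(1+r)^2
    = 92921.66667 + 98342.09722 + 2936214.04563 = 3127477.80952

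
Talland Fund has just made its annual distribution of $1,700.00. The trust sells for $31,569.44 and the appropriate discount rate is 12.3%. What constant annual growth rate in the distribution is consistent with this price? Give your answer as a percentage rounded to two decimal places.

6.56%

P = D₀(1+g)/(r−g) ⇒ P(r−g) = D₀(1+g) ⇒ g(P+D₀) = P·r − D₀
g = (P·r − D₀)/(P + D₀) = ($31,569.44×0.123 − $1,700.00) / ($31,569.44 + $1,700.00) = 0.065617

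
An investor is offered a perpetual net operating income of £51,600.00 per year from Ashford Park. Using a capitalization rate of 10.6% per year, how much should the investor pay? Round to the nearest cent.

£486792.45

Level perpetuity: PV = C / r = £51,600.00 / 0.106 = £486,792.45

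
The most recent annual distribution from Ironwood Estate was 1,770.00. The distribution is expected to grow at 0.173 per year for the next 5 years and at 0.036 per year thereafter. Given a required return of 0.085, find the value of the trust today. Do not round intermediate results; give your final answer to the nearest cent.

D_1 = 2076.21000
D_2 = 2435.39433
D_3 = 2856.71755
D_4 = 3350.92969
D_5 = 3930.64052
Terminal value at year 5: TV = D_5×(1+g_2)/(r−g_2) = 4072.14358/0.049 = 83104.97101
P_0 = D_1/(1+r)^1 + D_2/(1+r)^2 + D_3/(1+r)^3 + D_4/(1+r)^4 + D_5/(1+r)^5 + TV/(1+r)^5
    = 1913.55760 + 2068.75859 + 2236.54730 + 2417.94469 + 2614.05449 + 55268.58062 = 66519.44330

66519.44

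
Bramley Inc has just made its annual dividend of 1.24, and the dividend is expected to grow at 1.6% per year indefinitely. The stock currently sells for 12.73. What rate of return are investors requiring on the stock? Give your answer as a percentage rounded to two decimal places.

D₁ = 1.24 × 1.016 = 1.2598
P = D₁/(r − g) ⇒ r = D₁/P + g = 1.2598/12.73 + 0.016 = 0.098966 + 0.016 = 0.114966

11.50%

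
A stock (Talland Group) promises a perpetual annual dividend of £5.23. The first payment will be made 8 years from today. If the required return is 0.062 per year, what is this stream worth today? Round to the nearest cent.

£55.37

Value at end of year 7: C / r = £5.23 / 0.062 = £84.3548
Discount to today: PV = £84.3548 / (1 + 0.062)^7 = £84.3548 / 1.523602 = £55.37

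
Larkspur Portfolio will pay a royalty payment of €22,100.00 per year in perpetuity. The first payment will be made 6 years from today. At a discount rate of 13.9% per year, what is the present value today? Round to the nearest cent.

€82939.01

Value at end of year 5: C / r = €22,100.00 / 0.139 = €158,992.8058
Discount to today: PV = €158,992.8058 / (1 + 0.139)^5 = €158,992.8058 / 1.916985 = €82,939.01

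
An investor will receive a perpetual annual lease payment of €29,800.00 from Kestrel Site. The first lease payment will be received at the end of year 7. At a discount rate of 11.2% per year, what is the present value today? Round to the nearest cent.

€140724.44

Value at end of year 6: C / r = €29,800.00 / 0.112 = €266,071.4286
Discount to today: PV = €266,071.4286 / (1 + 0.112)^6 = €266,071.4286 / 1.890727 = €140,724.44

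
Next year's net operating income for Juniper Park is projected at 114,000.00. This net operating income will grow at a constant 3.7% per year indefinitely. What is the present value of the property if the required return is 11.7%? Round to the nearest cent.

Growing perpetuity: P = D₁ / (r − g) = 114,000.0000 / (0.117 − 0.037) = 1,425,000.00

1425000.00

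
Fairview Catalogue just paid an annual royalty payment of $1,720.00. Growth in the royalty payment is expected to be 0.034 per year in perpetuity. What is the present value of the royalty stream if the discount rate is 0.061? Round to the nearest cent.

D₁ = D₀ × (1 + g) = $1,720.00 × 1.034 = $1,778.4800
Growing perpetuity: P = D₁ / (r − g) = $1,778.4800 / (0.061 − 0.034) = $65,869.63

$65869.63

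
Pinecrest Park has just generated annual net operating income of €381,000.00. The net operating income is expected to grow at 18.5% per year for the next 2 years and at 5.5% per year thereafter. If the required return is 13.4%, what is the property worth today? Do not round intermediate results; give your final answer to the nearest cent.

D_1 = 451485.00000
D_2 = 535009.72500
Terminal value at year 2: TV = D_2×(1+g_2)/(r−g_2) = 564435.25987/0.079 = 7144750.12500
P_0 = D_1/(1+r)^1 + D_2/(1+r)^2 + TV/(1+r)^2
    = 398134.92063 + 416040.45939 + 5555983.35013 = 6370158.73016

€6370158.73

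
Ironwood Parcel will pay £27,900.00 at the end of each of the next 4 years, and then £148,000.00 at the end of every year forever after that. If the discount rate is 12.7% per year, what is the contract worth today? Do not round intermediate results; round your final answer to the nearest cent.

£805882.08

PV of 4-year annuity: £27,900.00 × [1 − (1+0.127)^−4] / 0.127 = 83507.70833
Perpetuity value at year 4: £148,000.00 / 0.127 = 1165354.33071
PV of perpetuity: 1165354.33071 / (1+0.127)^4 = 722374.37256
Total PV = 83507.70833 + 722374.37256 = 805882.08089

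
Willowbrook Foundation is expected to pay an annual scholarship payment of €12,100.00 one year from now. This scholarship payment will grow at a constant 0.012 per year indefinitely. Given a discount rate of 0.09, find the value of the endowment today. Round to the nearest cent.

Growing perpetuity: P = D₁ / (r − g) = €12,100.0000 / (0.09 − 0.012) = €155,128.21

€155128.21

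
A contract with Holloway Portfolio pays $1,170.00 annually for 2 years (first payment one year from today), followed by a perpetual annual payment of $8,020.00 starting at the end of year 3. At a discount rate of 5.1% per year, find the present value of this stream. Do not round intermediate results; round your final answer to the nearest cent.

$144535.97

PV of 2-year annuity: $1,170.00 × [1 − (1+0.051)^−2] / 0.051 = 2172.43149
Perpetuity value at year 2: $8,020.00 / 0.051 = 157254.90196
PV of perpetuity: 157254.90196 / (1+0.051)^2 = 142363.53395
Total PV = 2172.43149 + 142363.53395 = 144535.96544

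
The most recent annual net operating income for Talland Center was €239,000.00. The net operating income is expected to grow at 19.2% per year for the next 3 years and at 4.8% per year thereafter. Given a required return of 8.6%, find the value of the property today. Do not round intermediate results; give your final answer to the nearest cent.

D_1 = 284888.00000
D_2 = 339586.49600
D_3 = 404787.10323
Terminal value at year 3: TV = D_3×(1+g_2)/(r−g_2) = 424216.88419/0.038 = 11163602.21545
P_0 = D_1/(1+r)^1 + D_2/(1+r)^2 + D_3/(1+r)^3 + TV/(1+r)^3
    = 262327.80847 + 287932.54852 + 316036.46210 + 8715952.95478 = 9582249.77388

€9582249.77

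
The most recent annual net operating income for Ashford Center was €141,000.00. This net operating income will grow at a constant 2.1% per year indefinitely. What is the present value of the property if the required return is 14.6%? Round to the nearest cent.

€1151688.00

D₁ = D₀ × (1 + g) = €141,000.00 × 1.021 = €143,961.0000
Growing perpetuity: P = D₁ / (r − g) = €143,961.0000 / (0.146 − 0.021) = €1,151,688.00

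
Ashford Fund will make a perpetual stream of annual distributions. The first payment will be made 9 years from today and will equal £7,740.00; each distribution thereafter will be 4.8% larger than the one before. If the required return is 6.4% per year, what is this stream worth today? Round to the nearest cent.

Value at end of year 8: C₁ / (r − g) = £7,740.00 / (0.064 − 0.048) = £483,750.0000
Discount to today: PV = £483,750.0000 / (1 + 0.064)^8 = £483,750.0000 / 1.642605 = £294,501.80

£294501.80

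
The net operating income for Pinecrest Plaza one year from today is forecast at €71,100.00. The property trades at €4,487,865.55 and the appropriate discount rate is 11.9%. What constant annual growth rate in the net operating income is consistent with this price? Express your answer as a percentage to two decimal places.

10.32%

P = D₁/(r−g) ⇒ g = r − D₁/P = 0.119 − €71,100.00/€4,487,865.55 = 0.103157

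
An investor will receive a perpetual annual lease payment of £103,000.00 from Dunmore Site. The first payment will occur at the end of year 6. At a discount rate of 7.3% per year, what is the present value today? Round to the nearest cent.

£992009.33

Value at end of year 5: C / r = £103,000.00 / 0.073 = £1,410,958.9041
Discount to today: PV = £1,410,958.9041 / (1 + 0.073)^5 = £1,410,958.9041 / 1.422324 = £992,009.33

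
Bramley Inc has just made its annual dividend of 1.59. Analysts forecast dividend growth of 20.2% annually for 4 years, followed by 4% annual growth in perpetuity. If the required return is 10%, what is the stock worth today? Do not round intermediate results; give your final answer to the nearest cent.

47.27

D_1 = 1.91118
D_2 = 2.29724
D_3 = 2.76128
D_4 = 3.31906
Terminal value at year 4: TV = D_4×(1+g_2)/(r−g_2) = 3.45182/0.06 = 57.53036
P_0 = D_1/(1+r)^1 + D_2/(1+r)^2 + D_3/(1+r)^3 + D_4/(1+r)^4 + TV/(1+r)^4
    = 1.73744 + 1.89854 + 2.07459 + 2.26696 + 39.29401 = 47.27154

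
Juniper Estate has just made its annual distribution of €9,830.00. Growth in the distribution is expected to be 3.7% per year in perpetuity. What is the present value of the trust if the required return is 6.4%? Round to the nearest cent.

D₁ = D₀ × (1 + g) = €9,830.00 × 1.037 = €10,193.7100
Growing perpetuity: P = D₁ / (r − g) = €10,193.7100 / (0.064 − 0.037) = €377,544.81

€377544.81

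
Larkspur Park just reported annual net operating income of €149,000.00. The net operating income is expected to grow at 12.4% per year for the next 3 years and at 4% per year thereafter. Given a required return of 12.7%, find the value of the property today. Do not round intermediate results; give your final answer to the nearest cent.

D_1 = 167476.00000
D_2 = 188243.02400
D_3 = 211585.15898
Terminal value at year 3: TV = D_3×(1+g_2)/(r−g_2) = 220048.56534/0.087 = 2529293.85443
P_0 = D_1/(1+r)^1 + D_2/(1+r)^2 + D_3/(1+r)^3 + TV/(1+r)^3
    = 148603.37178 + 148207.79937 + 147813.27993 + 1766963.34635 = 2211587.79743

€2211587.80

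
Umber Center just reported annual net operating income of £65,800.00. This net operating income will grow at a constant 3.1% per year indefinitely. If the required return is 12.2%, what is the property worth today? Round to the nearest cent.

£745492.31

D₁ = D₀ × (1 + g) = £65,800.00 × 1.031 = £67,839.8000
Growing perpetuity: P = D₁ / (r − g) = £67,839.8000 / (0.122 − 0.031) = £745,492.31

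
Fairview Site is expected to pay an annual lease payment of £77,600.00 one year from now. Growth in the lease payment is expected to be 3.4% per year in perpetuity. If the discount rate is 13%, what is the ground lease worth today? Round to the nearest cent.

£808333.33

Growing perpetuity: P = D₁ / (r − g) = £77,600.0000 / (0.13 − 0.034) = £808,333.33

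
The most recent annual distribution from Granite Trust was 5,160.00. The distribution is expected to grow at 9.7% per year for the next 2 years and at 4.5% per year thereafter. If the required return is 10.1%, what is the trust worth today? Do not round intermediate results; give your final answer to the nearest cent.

D_1 = 5660.52000
D_2 = 6209.59044
Terminal value at year 2: TV = D_2×(1+g_2)/(r−g_2) = 6489.02201/0.056 = 115875.39303
P_0 = D_1/(1+r)^1 + D_2/(1+r)^2 + TV/(1+r)^2
    = 5141.25341 + 5122.57492 + 95590.90698 = 105854.73531

105854.74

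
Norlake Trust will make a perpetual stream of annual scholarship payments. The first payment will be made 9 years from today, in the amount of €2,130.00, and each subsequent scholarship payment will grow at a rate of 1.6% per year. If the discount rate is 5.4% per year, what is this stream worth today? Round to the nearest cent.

Value at end of year 8: C₁ / (r − g) = €2,130.00 / (0.054 − 0.016) = €56,052.6316
Discount to today: PV = €56,052.6316 / (1 + 0.054)^8 = €56,052.6316 / 1.523088 = €36,801.97

€36801.97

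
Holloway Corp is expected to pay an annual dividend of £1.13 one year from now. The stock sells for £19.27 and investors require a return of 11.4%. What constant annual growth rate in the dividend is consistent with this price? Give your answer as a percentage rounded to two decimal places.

P = D₁/(r−g) ⇒ g = r − D₁/P = 0.114 − £1.13/£19.27 = 0.055360

5.54%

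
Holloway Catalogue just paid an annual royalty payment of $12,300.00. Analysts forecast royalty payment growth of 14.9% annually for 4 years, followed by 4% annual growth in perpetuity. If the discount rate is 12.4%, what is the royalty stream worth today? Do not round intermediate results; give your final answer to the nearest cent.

$218290.32

D_1 = 14132.70000
D_2 = 16238.47230
D_3 = 18658.00467
D_4 = 21438.04737
Terminal value at year 4: TV = D_4×(1+g_2)/(r−g_2) = 22295.56926/0.084 = 265423.44362
P_0 = D_1/(1+r)^1 + D_2/(1+r)^2 + D_3/(1+r)^3 + D_4/(1+r)^4 + TV/(1+r)^4
    = 12573.57651 + 12853.23791 + 13139.11954 + 13431.35974 + 166293.02537 = 218290.31907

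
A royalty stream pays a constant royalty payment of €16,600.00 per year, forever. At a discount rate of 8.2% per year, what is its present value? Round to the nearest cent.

€202439.02

Level perpetuity: PV = C / r = €16,600.00 / 0.082 = €202,439.02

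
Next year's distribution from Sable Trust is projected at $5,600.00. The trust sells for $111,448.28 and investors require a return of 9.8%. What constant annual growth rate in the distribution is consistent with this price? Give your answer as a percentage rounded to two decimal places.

P = D₁/(r−g) ⇒ g = r − D₁/P = 0.098 − $5,600.00/$111,448.28 = 0.047752

4.78%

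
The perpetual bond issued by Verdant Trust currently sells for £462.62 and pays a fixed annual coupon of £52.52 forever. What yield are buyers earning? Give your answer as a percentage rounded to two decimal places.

P = C/r ⇒ r = C/P = £52.52/£462.62 = 0.113527

11.35%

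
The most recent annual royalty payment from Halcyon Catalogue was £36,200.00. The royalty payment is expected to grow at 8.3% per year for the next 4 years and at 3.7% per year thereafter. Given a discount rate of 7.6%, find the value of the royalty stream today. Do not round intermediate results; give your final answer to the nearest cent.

£1135012.33

D_1 = 39204.60000
D_2 = 42458.58180
D_3 = 45982.64409
D_4 = 49799.20355
Terminal value at year 4: TV = D_4×(1+g_2)/(r−g_2) = 51641.77408/0.039 = 1324148.05334
P_0 = D_1/(1+r)^1 + D_2/(1+r)^2 + D_3/(1+r)^3 + D_4/(1+r)^4 + TV/(1+r)^4
    = 36435.50186 + 36672.53579 + 36911.11177 + 37151.23982 + 987841.94085 = 1135012.33009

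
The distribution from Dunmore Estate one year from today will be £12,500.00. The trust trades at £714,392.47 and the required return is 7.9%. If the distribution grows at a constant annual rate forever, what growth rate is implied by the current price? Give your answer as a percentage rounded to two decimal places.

P = D₁/(r−g) ⇒ g = r − D₁/P = 0.079 − £12,500.00/£714,392.47 = 0.061503

6.15%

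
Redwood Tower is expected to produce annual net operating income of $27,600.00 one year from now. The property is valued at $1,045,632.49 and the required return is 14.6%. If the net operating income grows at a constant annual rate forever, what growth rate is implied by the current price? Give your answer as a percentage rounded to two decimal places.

P = D₁/(r−g) ⇒ g = r − D₁/P = 0.146 − $27,600.00/$1,045,632.49 = 0.119604

11.96%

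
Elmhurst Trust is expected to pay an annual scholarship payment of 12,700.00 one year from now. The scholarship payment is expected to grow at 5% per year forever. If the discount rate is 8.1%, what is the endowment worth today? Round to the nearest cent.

409677.42

Growing perpetuity: P = D₁ / (r − g) = 12,700.0000 / (0.081 − 0.05) = 409,677.42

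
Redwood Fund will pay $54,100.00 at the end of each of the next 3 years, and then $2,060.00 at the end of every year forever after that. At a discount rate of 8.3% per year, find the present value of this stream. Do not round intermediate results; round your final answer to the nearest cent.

PV of 3-year annuity: $54,100.00 × [1 − (1+0.083)^−3] / 0.083 = 138669.67117
Perpetuity value at year 3: $2,060.00 / 0.083 = 24819.27711
PV of perpetuity: 24819.27711 / (1+0.083)^3 = 19539.06412
Total PV = 138669.67117 + 19539.06412 = 158208.73529

$158208.74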